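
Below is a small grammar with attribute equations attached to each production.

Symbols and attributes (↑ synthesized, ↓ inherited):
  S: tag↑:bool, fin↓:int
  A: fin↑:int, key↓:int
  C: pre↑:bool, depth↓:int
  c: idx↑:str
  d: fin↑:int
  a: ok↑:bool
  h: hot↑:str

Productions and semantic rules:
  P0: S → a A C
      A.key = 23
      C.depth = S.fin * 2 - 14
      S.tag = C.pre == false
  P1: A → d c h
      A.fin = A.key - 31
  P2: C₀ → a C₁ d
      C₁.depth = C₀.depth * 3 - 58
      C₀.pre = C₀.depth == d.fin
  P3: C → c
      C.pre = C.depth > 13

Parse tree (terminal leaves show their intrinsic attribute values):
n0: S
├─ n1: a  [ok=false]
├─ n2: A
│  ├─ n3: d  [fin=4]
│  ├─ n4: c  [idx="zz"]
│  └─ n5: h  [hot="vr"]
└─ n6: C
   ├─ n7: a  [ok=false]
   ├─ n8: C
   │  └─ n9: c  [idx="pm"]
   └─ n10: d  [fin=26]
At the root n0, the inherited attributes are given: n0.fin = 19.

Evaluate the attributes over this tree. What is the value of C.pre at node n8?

true

1. n0.fin = 19  [given at root]
2. n1.ok = false  [terminal]
3. n2.key = 23  [23]
4. n3.fin = 4  [terminal]
5. n4.idx = "zz"  [terminal]
6. n5.hot = "vr"  [terminal]
7. n2.fin = -8  [A.key - 31]
8. n6.depth = 24  [S.fin * 2 - 14]
9. n7.ok = false  [terminal]
10. n8.depth = 14  [C₀.depth * 3 - 58]
11. n9.idx = "pm"  [terminal]
12. n8.pre = true  [C.depth > 13]
13. n10.fin = 26  [terminal]
14. n6.pre = false  [C₀.depth == d.fin]
15. n0.tag = true  [C.pre == false]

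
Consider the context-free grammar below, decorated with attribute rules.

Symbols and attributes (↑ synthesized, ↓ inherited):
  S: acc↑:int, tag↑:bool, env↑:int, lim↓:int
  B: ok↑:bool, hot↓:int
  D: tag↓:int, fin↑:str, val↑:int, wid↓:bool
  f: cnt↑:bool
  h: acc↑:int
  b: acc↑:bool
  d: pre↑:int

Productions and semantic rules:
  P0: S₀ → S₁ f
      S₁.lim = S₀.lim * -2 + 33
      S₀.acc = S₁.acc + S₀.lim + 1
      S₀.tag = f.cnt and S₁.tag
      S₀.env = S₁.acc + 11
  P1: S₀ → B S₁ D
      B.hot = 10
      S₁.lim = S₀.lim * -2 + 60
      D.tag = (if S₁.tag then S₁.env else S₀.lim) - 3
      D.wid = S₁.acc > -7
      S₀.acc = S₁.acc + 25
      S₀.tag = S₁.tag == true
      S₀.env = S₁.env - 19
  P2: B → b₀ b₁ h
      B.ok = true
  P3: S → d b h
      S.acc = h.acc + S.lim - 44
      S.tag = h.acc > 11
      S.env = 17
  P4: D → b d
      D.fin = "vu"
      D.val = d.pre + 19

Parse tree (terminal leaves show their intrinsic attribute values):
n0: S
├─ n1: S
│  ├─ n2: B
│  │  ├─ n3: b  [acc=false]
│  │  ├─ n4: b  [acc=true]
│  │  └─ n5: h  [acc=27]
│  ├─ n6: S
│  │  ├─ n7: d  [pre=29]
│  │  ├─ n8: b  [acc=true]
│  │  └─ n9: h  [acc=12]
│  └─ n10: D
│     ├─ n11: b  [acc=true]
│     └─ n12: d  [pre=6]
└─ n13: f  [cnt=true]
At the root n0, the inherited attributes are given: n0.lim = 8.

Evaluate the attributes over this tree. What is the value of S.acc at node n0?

28

1. n0.lim = 8  [given at root]
2. n1.lim = 17  [S₀.lim * -2 + 33]
3. n2.hot = 10  [10]
4. n3.acc = false  [terminal]
5. n4.acc = true  [terminal]
6. n5.acc = 27  [terminal]
7. n2.ok = true  [true]
8. n6.lim = 26  [S₀.lim * -2 + 60]
9. n7.pre = 29  [terminal]
10. n8.acc = true  [terminal]
11. n9.acc = 12  [terminal]
12. n6.acc = -6  [h.acc + S.lim - 44]
13. n6.tag = true  [h.acc > 11]
14. n6.env = 17  [17]
15. n10.tag = 14  [(if S₁.tag then S₁.env else S₀.lim) - 3]
16. n10.wid = true  [S₁.acc > -7]
17. n11.acc = true  [terminal]
18. n12.pre = 6  [terminal]
19. n10.fin = "vu"  ["vu"]
20. n10.val = 25  [d.pre + 19]
21. n1.acc = 19  [S₁.acc + 25]
22. n1.tag = true  [S₁.tag == true]
23. n1.env = -2  [S₁.env - 19]
24. n13.cnt = true  [terminal]
25. n0.acc = 28  [S₁.acc + S₀.lim + 1]
26. n0.tag = true  [f.cnt and S₁.tag]
27. n0.env = 30  [S₁.acc + 11]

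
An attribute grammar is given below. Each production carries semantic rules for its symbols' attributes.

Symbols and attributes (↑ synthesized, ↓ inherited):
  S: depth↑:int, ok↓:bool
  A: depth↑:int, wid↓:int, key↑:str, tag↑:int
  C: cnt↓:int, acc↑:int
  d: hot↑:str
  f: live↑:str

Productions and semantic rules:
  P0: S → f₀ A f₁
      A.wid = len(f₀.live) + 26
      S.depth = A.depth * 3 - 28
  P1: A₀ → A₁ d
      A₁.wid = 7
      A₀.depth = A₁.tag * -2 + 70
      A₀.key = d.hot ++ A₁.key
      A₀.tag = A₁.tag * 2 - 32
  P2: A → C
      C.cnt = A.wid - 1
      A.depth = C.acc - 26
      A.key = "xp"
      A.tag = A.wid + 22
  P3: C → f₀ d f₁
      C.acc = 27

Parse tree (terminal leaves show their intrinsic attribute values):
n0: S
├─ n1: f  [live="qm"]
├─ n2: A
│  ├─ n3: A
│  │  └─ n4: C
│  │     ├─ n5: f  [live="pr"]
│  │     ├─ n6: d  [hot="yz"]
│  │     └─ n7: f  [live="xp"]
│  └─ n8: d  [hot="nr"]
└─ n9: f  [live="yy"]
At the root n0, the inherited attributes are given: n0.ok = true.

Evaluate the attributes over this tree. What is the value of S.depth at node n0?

1. n0.ok = true  [given at root]
2. n1.live = "qm"  [terminal]
3. n2.wid = 28  [len(f₀.live) + 26]
4. n3.wid = 7  [7]
5. n4.cnt = 6  [A.wid - 1]
6. n5.live = "pr"  [terminal]
7. n6.hot = "yz"  [terminal]
8. n7.live = "xp"  [terminal]
9. n4.acc = 27  [27]
10. n3.depth = 1  [C.acc - 26]
11. n3.key = "xp"  ["xp"]
12. n3.tag = 29  [A.wid + 22]
13. n8.hot = "nr"  [terminal]
14. n2.depth = 12  [A₁.tag * -2 + 70]
15. n2.key = "nrxp"  [d.hot ++ A₁.key]
16. n2.tag = 26  [A₁.tag * 2 - 32]
17. n9.live = "yy"  [terminal]
18. n0.depth = 8  [A.depth * 3 - 28]

8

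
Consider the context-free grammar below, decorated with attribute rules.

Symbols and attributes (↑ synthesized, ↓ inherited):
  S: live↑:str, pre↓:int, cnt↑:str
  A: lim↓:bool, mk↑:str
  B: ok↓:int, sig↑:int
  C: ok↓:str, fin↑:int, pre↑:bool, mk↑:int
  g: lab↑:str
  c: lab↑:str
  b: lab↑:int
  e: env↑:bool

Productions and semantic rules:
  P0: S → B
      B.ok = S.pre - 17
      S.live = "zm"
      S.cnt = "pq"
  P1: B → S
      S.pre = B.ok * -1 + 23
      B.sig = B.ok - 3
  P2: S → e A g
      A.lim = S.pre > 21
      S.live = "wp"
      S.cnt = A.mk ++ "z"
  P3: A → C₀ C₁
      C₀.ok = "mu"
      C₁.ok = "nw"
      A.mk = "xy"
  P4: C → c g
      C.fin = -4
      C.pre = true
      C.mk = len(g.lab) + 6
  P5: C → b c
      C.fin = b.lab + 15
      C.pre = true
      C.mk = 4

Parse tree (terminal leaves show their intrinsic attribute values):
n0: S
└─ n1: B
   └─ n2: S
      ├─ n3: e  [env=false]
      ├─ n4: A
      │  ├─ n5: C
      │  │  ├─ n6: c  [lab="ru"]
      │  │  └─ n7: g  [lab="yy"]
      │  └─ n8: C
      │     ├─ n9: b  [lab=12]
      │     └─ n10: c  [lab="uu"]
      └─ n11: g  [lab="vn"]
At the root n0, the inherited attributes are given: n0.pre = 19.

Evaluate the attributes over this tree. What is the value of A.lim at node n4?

false

1. n0.pre = 19  [given at root]
2. n1.ok = 2  [S.pre - 17]
3. n2.pre = 21  [B.ok * -1 + 23]
4. n3.env = false  [terminal]
5. n4.lim = false  [S.pre > 21]
6. n5.ok = "mu"  ["mu"]
7. n6.lab = "ru"  [terminal]
8. n7.lab = "yy"  [terminal]
9. n5.fin = -4  [-4]
10. n5.pre = true  [true]
11. n5.mk = 8  [len(g.lab) + 6]
12. n8.ok = "nw"  ["nw"]
13. n9.lab = 12  [terminal]
14. n10.lab = "uu"  [terminal]
15. n8.fin = 27  [b.lab + 15]
16. n8.pre = true  [true]
17. n8.mk = 4  [4]
18. n4.mk = "xy"  ["xy"]
19. n11.lab = "vn"  [terminal]
20. n2.live = "wp"  ["wp"]
21. n2.cnt = "xyz"  [A.mk ++ "z"]
22. n1.sig = -1  [B.ok - 3]
23. n0.live = "zm"  ["zm"]
24. n0.cnt = "pq"  ["pq"]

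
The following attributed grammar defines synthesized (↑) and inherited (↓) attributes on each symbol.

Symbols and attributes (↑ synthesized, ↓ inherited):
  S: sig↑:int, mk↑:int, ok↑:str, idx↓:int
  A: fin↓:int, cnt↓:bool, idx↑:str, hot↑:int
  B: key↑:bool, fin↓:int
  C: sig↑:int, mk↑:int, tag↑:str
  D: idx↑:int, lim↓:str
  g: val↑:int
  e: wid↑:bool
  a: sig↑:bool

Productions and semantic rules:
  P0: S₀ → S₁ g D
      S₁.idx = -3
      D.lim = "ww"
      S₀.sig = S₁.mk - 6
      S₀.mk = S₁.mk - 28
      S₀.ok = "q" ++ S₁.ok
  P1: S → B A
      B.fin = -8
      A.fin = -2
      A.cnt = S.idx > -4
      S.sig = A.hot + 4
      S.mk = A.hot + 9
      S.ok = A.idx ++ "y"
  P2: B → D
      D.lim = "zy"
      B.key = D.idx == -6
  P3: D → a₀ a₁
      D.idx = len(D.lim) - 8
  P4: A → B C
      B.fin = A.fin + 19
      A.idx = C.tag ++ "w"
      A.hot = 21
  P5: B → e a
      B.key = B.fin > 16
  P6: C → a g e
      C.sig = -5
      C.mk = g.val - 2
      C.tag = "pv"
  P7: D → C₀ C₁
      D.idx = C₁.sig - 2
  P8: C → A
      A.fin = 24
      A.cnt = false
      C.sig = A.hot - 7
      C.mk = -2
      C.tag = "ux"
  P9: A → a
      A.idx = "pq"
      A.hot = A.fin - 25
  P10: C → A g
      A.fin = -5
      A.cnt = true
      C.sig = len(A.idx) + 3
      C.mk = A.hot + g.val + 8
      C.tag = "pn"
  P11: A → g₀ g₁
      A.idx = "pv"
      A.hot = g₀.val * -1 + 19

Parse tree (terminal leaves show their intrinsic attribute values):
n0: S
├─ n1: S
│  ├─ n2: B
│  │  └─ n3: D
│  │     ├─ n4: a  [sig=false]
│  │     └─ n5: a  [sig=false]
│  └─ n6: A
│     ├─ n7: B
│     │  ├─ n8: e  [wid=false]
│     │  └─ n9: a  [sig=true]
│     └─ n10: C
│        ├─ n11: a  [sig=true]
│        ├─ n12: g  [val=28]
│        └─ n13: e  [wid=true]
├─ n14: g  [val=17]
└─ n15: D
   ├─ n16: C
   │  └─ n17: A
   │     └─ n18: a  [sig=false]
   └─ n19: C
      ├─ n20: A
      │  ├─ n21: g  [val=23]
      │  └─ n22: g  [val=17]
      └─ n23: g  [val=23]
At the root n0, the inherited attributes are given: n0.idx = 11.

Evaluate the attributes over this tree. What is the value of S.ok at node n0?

1. n0.idx = 11  [given at root]
2. n1.idx = -3  [-3]
3. n2.fin = -8  [-8]
4. n3.lim = "zy"  ["zy"]
5. n4.sig = false  [terminal]
6. n5.sig = false  [terminal]
7. n3.idx = -6  [len(D.lim) - 8]
8. n2.key = true  [D.idx == -6]
9. n6.fin = -2  [-2]
10. n6.cnt = true  [S.idx > -4]
11. n7.fin = 17  [A.fin + 19]
12. n8.wid = false  [terminal]
13. n9.sig = true  [terminal]
14. n7.key = true  [B.fin > 16]
15. n11.sig = true  [terminal]
16. n12.val = 28  [terminal]
17. n13.wid = true  [terminal]
18. n10.sig = -5  [-5]
19. n10.mk = 26  [g.val - 2]
20. n10.tag = "pv"  ["pv"]
21. n6.idx = "pvw"  [C.tag ++ "w"]
22. n6.hot = 21  [21]
23. n1.sig = 25  [A.hot + 4]
24. n1.mk = 30  [A.hot + 9]
25. n1.ok = "pvwy"  [A.idx ++ "y"]
26. n14.val = 17  [terminal]
27. n15.lim = "ww"  ["ww"]
28. n17.fin = 24  [24]
29. n17.cnt = false  [false]
30. n18.sig = false  [terminal]
31. n17.idx = "pq"  ["pq"]
32. n17.hot = -1  [A.fin - 25]
33. n16.sig = -8  [A.hot - 7]
34. n16.mk = -2  [-2]
35. n16.tag = "ux"  ["ux"]
36. n20.fin = -5  [-5]
37. n20.cnt = true  [true]
38. n21.val = 23  [terminal]
39. n22.val = 17  [terminal]
40. n20.idx = "pv"  ["pv"]
41. n20.hot = -4  [g₀.val * -1 + 19]
42. n23.val = 23  [terminal]
43. n19.sig = 5  [len(A.idx) + 3]
44. n19.mk = 27  [A.hot + g.val + 8]
45. n19.tag = "pn"  ["pn"]
46. n15.idx = 3  [C₁.sig - 2]
47. n0.sig = 24  [S₁.mk - 6]
48. n0.mk = 2  [S₁.mk - 28]
49. n0.ok = "qpvwy"  ["q" ++ S₁.ok]

"qpvwy"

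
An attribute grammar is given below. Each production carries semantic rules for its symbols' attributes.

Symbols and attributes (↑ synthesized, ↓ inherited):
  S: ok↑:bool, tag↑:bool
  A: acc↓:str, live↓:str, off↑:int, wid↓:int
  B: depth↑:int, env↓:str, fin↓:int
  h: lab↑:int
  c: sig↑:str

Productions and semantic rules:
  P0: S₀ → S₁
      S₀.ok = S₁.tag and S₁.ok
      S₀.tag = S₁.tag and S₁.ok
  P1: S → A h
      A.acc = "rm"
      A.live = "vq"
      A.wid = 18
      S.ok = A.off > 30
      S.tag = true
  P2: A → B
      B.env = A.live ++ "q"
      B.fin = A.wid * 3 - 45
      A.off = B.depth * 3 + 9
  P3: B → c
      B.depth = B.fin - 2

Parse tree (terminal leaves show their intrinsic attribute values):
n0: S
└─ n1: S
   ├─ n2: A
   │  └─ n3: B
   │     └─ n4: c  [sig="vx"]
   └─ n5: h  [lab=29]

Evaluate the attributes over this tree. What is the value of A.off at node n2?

1. n2.acc = "rm"  ["rm"]
2. n2.live = "vq"  ["vq"]
3. n2.wid = 18  [18]
4. n3.env = "vqq"  [A.live ++ "q"]
5. n3.fin = 9  [A.wid * 3 - 45]
6. n4.sig = "vx"  [terminal]
7. n3.depth = 7  [B.fin - 2]
8. n2.off = 30  [B.depth * 3 + 9]
9. n5.lab = 29  [terminal]
10. n1.ok = false  [A.off > 30]
11. n1.tag = true  [true]
12. n0.ok = false  [S₁.tag and S₁.ok]
13. n0.tag = false  [S₁.tag and S₁.ok]

30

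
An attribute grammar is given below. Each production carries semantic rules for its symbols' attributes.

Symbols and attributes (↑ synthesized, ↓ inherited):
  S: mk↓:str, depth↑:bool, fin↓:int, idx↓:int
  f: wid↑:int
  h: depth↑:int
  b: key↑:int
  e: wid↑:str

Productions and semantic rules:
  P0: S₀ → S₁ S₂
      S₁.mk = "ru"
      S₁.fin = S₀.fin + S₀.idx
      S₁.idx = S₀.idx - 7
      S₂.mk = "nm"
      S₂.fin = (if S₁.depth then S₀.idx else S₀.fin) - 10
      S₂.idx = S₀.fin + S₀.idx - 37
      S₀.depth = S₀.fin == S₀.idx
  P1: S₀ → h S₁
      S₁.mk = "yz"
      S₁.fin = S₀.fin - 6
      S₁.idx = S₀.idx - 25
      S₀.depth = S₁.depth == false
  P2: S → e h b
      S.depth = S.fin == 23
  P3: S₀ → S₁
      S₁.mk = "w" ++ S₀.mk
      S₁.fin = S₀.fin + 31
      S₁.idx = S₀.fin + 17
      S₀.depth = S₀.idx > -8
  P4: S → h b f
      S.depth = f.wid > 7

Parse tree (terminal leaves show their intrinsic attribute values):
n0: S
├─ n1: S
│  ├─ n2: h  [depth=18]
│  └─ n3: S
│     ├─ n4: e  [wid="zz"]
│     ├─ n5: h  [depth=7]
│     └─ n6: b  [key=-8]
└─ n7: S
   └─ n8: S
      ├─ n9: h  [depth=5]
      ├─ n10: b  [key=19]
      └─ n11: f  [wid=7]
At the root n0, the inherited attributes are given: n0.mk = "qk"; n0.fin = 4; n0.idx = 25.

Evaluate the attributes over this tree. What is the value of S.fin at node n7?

-6

1. n0.mk = "qk"  [given at root]
2. n0.fin = 4  [given at root]
3. n0.idx = 25  [given at root]
4. n1.mk = "ru"  ["ru"]
5. n1.fin = 29  [S₀.fin + S₀.idx]
6. n1.idx = 18  [S₀.idx - 7]
7. n2.depth = 18  [terminal]
8. n3.mk = "yz"  ["yz"]
9. n3.fin = 23  [S₀.fin - 6]
10. n3.idx = -7  [S₀.idx - 25]
11. n4.wid = "zz"  [terminal]
12. n5.depth = 7  [terminal]
13. n6.key = -8  [terminal]
14. n3.depth = true  [S.fin == 23]
15. n1.depth = false  [S₁.depth == false]
16. n7.mk = "nm"  ["nm"]
17. n7.fin = -6  [(if S₁.depth then S₀.idx else S₀.fin) - 10]
18. n7.idx = -8  [S₀.fin + S₀.idx - 37]
19. n8.mk = "wnm"  ["w" ++ S₀.mk]
20. n8.fin = 25  [S₀.fin + 31]
21. n8.idx = 11  [S₀.fin + 17]
22. n9.depth = 5  [terminal]
23. n10.key = 19  [terminal]
24. n11.wid = 7  [terminal]
25. n8.depth = false  [f.wid > 7]
26. n7.depth = false  [S₀.idx > -8]
27. n0.depth = false  [S₀.fin == S₀.idx]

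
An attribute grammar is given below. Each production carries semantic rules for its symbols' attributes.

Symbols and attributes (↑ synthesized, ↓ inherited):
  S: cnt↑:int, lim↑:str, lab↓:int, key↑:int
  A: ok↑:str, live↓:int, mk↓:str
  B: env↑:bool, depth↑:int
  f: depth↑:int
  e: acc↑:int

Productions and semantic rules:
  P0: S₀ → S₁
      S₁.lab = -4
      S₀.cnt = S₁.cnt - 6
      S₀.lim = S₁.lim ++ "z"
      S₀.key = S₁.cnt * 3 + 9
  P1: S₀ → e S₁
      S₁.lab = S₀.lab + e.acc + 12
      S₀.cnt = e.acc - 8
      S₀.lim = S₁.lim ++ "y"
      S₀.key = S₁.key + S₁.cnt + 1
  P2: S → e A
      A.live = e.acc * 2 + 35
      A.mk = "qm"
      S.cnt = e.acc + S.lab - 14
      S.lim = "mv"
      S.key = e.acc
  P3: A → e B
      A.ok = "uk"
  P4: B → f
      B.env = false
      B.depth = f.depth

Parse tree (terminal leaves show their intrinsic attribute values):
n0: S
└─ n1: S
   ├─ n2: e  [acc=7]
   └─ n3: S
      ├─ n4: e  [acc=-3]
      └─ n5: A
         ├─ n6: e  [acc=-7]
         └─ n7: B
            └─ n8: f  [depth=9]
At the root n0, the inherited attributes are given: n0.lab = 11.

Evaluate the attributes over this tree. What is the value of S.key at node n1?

1. n0.lab = 11  [given at root]
2. n1.lab = -4  [-4]
3. n2.acc = 7  [terminal]
4. n3.lab = 15  [S₀.lab + e.acc + 12]
5. n4.acc = -3  [terminal]
6. n5.live = 29  [e.acc * 2 + 35]
7. n5.mk = "qm"  ["qm"]
8. n6.acc = -7  [terminal]
9. n8.depth = 9  [terminal]
10. n7.env = false  [false]
11. n7.depth = 9  [f.depth]
12. n5.ok = "uk"  ["uk"]
13. n3.cnt = -2  [e.acc + S.lab - 14]
14. n3.lim = "mv"  ["mv"]
15. n3.key = -3  [e.acc]
16. n1.cnt = -1  [e.acc - 8]
17. n1.lim = "mvy"  [S₁.lim ++ "y"]
18. n1.key = -4  [S₁.key + S₁.cnt + 1]
19. n0.cnt = -7  [S₁.cnt - 6]
20. n0.lim = "mvyz"  [S₁.lim ++ "z"]
21. n0.key = 6  [S₁.cnt * 3 + 9]

-4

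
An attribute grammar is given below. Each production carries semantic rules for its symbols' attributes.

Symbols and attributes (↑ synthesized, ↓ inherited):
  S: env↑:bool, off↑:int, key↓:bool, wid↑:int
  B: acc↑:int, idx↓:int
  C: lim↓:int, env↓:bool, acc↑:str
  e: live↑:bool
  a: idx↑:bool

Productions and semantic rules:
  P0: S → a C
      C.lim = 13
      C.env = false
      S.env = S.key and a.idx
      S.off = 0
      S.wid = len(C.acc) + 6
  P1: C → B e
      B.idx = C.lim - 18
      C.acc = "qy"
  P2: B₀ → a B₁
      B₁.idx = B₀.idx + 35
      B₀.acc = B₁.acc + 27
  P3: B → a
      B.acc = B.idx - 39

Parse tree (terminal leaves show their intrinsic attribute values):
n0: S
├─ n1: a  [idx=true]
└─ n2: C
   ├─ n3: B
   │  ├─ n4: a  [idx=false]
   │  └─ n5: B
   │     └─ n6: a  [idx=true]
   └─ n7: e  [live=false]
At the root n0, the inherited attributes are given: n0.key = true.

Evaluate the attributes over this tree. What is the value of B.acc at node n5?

-9

1. n0.key = true  [given at root]
2. n1.idx = true  [terminal]
3. n2.lim = 13  [13]
4. n2.env = false  [false]
5. n3.idx = -5  [C.lim - 18]
6. n4.idx = false  [terminal]
7. n5.idx = 30  [B₀.idx + 35]
8. n6.idx = true  [terminal]
9. n5.acc = -9  [B.idx - 39]
10. n3.acc = 18  [B₁.acc + 27]
11. n7.live = false  [terminal]
12. n2.acc = "qy"  ["qy"]
13. n0.env = true  [S.key and a.idx]
14. n0.off = 0  [0]
15. n0.wid = 8  [len(C.acc) + 6]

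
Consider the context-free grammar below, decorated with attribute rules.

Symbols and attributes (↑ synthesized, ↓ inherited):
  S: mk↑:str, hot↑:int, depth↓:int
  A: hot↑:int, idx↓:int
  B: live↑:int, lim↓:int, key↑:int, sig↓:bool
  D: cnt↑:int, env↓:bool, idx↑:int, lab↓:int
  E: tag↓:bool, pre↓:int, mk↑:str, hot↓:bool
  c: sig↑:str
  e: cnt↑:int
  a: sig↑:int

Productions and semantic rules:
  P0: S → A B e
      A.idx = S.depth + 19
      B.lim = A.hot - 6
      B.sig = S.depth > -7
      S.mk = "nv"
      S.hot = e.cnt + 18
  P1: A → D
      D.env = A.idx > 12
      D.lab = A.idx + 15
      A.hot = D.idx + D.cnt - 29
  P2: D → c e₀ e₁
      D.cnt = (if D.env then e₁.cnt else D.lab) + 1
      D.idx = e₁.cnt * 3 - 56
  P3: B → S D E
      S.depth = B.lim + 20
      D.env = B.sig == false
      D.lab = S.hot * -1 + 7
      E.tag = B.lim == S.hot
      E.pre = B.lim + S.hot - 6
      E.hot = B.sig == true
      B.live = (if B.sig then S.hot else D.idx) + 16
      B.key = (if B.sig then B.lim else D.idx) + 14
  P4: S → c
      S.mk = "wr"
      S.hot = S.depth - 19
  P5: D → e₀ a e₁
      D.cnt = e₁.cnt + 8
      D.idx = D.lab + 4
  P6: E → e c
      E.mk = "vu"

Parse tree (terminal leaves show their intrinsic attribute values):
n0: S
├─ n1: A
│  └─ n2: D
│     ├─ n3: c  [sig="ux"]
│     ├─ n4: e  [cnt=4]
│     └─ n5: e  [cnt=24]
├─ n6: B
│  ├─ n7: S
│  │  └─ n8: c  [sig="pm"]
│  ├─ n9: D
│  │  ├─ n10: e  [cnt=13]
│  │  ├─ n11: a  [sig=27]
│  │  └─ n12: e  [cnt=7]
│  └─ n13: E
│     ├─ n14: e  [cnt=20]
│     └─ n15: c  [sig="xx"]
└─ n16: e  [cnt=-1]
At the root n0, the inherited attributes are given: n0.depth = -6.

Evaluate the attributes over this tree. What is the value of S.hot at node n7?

1. n0.depth = -6  [given at root]
2. n1.idx = 13  [S.depth + 19]
3. n2.env = true  [A.idx > 12]
4. n2.lab = 28  [A.idx + 15]
5. n3.sig = "ux"  [terminal]
6. n4.cnt = 4  [terminal]
7. n5.cnt = 24  [terminal]
8. n2.cnt = 25  [(if D.env then e₁.cnt else D.lab) + 1]
9. n2.idx = 16  [e₁.cnt * 3 - 56]
10. n1.hot = 12  [D.idx + D.cnt - 29]
11. n6.lim = 6  [A.hot - 6]
12. n6.sig = true  [S.depth > -7]
13. n7.depth = 26  [B.lim + 20]
14. n8.sig = "pm"  [terminal]
15. n7.mk = "wr"  ["wr"]
16. n7.hot = 7  [S.depth - 19]
17. n9.env = false  [B.sig == false]
18. n9.lab = 0  [S.hot * -1 + 7]
19. n10.cnt = 13  [terminal]
20. n11.sig = 27  [terminal]
21. n12.cnt = 7  [terminal]
22. n9.cnt = 15  [e₁.cnt + 8]
23. n9.idx = 4  [D.lab + 4]
24. n13.tag = false  [B.lim == S.hot]
25. n13.pre = 7  [B.lim + S.hot - 6]
26. n13.hot = true  [B.sig == true]
27. n14.cnt = 20  [terminal]
28. n15.sig = "xx"  [terminal]
29. n13.mk = "vu"  ["vu"]
30. n6.live = 23  [(if B.sig then S.hot else D.idx) + 16]
31. n6.key = 20  [(if B.sig then B.lim else D.idx) + 14]
32. n16.cnt = -1  [terminal]
33. n0.mk = "nv"  ["nv"]
34. n0.hot = 17  [e.cnt + 18]

7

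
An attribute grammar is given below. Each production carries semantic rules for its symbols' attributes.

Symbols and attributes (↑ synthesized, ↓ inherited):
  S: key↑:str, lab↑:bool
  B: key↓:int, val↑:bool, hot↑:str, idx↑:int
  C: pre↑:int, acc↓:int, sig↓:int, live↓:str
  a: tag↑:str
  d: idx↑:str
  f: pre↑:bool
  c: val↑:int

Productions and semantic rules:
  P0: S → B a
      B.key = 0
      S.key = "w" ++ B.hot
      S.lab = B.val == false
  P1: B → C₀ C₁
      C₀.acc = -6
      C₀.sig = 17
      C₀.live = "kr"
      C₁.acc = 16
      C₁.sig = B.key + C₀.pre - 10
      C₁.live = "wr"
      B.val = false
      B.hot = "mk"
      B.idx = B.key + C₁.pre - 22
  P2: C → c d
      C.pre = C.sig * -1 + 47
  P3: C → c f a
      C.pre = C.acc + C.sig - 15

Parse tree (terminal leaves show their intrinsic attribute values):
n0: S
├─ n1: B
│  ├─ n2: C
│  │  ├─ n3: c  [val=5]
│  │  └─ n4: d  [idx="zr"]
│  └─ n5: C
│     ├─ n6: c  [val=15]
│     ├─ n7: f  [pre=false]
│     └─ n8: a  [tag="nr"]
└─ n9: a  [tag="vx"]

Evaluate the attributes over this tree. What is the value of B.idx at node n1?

1. n1.key = 0  [0]
2. n2.acc = -6  [-6]
3. n2.sig = 17  [17]
4. n2.live = "kr"  ["kr"]
5. n3.val = 5  [terminal]
6. n4.idx = "zr"  [terminal]
7. n2.pre = 30  [C.sig * -1 + 47]
8. n5.acc = 16  [16]
9. n5.sig = 20  [B.key + C₀.pre - 10]
10. n5.live = "wr"  ["wr"]
11. n6.val = 15  [terminal]
12. n7.pre = false  [terminal]
13. n8.tag = "nr"  [terminal]
14. n5.pre = 21  [C.acc + C.sig - 15]
15. n1.val = false  [false]
16. n1.hot = "mk"  ["mk"]
17. n1.idx = -1  [B.key + C₁.pre - 22]
18. n9.tag = "vx"  [terminal]
19. n0.key = "wmk"  ["w" ++ B.hot]
20. n0.lab = true  [B.val == false]

-1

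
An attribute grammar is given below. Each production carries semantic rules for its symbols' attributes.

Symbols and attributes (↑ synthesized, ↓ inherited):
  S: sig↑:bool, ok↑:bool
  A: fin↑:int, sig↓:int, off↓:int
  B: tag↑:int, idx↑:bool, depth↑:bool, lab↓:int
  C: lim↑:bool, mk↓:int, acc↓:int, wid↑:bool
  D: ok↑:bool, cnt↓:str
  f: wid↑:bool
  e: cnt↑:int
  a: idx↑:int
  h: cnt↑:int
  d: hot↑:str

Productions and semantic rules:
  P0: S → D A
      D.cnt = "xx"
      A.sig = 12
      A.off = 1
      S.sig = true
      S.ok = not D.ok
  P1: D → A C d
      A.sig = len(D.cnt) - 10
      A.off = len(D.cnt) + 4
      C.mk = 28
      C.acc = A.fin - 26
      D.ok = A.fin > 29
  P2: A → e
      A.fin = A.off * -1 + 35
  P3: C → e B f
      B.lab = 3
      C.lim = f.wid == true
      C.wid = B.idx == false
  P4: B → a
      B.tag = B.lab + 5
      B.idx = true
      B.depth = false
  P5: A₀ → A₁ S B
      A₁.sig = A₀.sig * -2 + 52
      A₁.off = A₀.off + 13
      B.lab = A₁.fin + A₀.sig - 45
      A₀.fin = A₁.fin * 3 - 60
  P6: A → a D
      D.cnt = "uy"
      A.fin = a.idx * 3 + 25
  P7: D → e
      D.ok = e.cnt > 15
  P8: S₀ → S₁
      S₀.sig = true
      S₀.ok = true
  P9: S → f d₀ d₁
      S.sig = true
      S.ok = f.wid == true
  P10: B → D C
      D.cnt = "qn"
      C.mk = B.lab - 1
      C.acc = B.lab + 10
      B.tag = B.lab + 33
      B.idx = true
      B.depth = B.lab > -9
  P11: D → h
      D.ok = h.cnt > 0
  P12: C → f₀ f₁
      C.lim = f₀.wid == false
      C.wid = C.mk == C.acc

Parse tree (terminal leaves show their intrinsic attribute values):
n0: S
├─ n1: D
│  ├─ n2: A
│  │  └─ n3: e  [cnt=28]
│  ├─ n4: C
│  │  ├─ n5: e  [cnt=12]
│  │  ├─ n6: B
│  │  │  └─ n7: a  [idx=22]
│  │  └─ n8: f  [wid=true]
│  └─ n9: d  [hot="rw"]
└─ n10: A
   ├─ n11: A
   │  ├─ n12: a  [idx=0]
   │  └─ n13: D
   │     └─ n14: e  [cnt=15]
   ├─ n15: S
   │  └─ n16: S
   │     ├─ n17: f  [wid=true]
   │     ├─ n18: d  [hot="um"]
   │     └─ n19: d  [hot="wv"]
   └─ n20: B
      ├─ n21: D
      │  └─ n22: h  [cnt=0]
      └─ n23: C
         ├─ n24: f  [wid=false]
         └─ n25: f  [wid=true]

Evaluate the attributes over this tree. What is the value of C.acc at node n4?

3

1. n1.cnt = "xx"  ["xx"]
2. n2.sig = -8  [len(D.cnt) - 10]
3. n2.off = 6  [len(D.cnt) + 4]
4. n3.cnt = 28  [terminal]
5. n2.fin = 29  [A.off * -1 + 35]
6. n4.mk = 28  [28]
7. n4.acc = 3  [A.fin - 26]
8. n5.cnt = 12  [terminal]
9. n6.lab = 3  [3]
10. n7.idx = 22  [terminal]
11. n6.tag = 8  [B.lab + 5]
12. n6.idx = true  [true]
13. n6.depth = false  [false]
14. n8.wid = true  [terminal]
15. n4.lim = true  [f.wid == true]
16. n4.wid = false  [B.idx == false]
17. n9.hot = "rw"  [terminal]
18. n1.ok = false  [A.fin > 29]
19. n10.sig = 12  [12]
20. n10.off = 1  [1]
21. n11.sig = 28  [A₀.sig * -2 + 52]
22. n11.off = 14  [A₀.off + 13]
23. n12.idx = 0  [terminal]
24. n13.cnt = "uy"  ["uy"]
25. n14.cnt = 15  [terminal]
26. n13.ok = false  [e.cnt > 15]
27. n11.fin = 25  [a.idx * 3 + 25]
28. n17.wid = true  [terminal]
29. n18.hot = "um"  [terminal]
30. n19.hot = "wv"  [terminal]
31. n16.sig = true  [true]
32. n16.ok = true  [f.wid == true]
33. n15.sig = true  [true]
34. n15.ok = true  [true]
35. n20.lab = -8  [A₁.fin + A₀.sig - 45]
36. n21.cnt = "qn"  ["qn"]
37. n22.cnt = 0  [terminal]
38. n21.ok = false  [h.cnt > 0]
39. n23.mk = -9  [B.lab - 1]
40. n23.acc = 2  [B.lab + 10]
41. n24.wid = false  [terminal]
42. n25.wid = true  [terminal]
43. n23.lim = true  [f₀.wid == false]
44. n23.wid = false  [C.mk == C.acc]
45. n20.tag = 25  [B.lab + 33]
46. n20.idx = true  [true]
47. n20.depth = true  [B.lab > -9]
48. n10.fin = 15  [A₁.fin * 3 - 60]
49. n0.sig = true  [true]
50. n0.ok = true  [not D.ok]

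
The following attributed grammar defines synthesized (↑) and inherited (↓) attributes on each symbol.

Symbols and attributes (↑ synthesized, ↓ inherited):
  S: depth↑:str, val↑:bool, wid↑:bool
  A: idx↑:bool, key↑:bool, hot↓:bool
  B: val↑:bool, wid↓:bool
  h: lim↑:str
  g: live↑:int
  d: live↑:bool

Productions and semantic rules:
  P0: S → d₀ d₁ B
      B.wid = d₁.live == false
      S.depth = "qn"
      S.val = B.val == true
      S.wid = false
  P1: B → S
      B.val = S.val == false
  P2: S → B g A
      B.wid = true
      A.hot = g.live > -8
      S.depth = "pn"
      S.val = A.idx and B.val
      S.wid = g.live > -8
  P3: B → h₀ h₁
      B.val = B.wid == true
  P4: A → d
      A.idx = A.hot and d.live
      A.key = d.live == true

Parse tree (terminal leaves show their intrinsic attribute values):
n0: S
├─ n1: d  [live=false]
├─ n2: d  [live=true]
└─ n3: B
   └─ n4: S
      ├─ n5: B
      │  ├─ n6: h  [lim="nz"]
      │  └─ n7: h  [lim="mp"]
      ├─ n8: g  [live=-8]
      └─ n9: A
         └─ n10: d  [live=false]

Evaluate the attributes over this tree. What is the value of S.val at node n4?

1. n1.live = false  [terminal]
2. n2.live = true  [terminal]
3. n3.wid = false  [d₁.live == false]
4. n5.wid = true  [true]
5. n6.lim = "nz"  [terminal]
6. n7.lim = "mp"  [terminal]
7. n5.val = true  [B.wid == true]
8. n8.live = -8  [terminal]
9. n9.hot = false  [g.live > -8]
10. n10.live = false  [terminal]
11. n9.idx = false  [A.hot and d.live]
12. n9.key = false  [d.live == true]
13. n4.depth = "pn"  ["pn"]
14. n4.val = false  [A.idx and B.val]
15. n4.wid = false  [g.live > -8]
16. n3.val = true  [S.val == false]
17. n0.depth = "qn"  ["qn"]
18. n0.val = true  [B.val == true]
19. n0.wid = false  [false]

false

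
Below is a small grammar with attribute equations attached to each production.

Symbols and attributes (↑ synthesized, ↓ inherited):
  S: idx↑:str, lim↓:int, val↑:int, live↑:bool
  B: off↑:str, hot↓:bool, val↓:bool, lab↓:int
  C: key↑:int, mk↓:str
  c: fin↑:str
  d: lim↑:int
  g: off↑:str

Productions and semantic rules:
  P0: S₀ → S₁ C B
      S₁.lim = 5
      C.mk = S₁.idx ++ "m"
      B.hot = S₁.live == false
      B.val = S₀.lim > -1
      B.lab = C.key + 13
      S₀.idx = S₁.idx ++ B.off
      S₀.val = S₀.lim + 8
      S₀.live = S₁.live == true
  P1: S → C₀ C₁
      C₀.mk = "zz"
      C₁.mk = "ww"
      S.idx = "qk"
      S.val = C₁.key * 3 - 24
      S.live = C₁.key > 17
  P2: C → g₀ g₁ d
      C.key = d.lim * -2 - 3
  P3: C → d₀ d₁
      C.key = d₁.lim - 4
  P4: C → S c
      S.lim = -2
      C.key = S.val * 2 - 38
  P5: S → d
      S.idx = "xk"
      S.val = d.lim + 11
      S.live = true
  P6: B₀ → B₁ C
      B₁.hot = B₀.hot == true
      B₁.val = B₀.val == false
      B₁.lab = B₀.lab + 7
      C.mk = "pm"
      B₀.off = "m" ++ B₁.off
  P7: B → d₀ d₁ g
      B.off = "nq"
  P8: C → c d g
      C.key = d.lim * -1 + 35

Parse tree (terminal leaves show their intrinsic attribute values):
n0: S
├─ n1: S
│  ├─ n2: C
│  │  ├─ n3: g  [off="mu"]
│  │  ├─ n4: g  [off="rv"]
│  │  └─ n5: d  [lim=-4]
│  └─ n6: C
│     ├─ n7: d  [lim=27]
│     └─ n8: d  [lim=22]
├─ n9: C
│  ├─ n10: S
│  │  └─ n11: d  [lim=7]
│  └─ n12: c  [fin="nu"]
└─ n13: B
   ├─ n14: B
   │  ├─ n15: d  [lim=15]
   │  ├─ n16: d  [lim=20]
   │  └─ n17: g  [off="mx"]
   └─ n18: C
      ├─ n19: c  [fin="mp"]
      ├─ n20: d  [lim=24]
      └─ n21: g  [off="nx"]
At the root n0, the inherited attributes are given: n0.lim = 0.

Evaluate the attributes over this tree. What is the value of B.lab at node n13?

11

1. n0.lim = 0  [given at root]
2. n1.lim = 5  [5]
3. n2.mk = "zz"  ["zz"]
4. n3.off = "mu"  [terminal]
5. n4.off = "rv"  [terminal]
6. n5.lim = -4  [terminal]
7. n2.key = 5  [d.lim * -2 - 3]
8. n6.mk = "ww"  ["ww"]
9. n7.lim = 27  [terminal]
10. n8.lim = 22  [terminal]
11. n6.key = 18  [d₁.lim - 4]
12. n1.idx = "qk"  ["qk"]
13. n1.val = 30  [C₁.key * 3 - 24]
14. n1.live = true  [C₁.key > 17]
15. n9.mk = "qkm"  [S₁.idx ++ "m"]
16. n10.lim = -2  [-2]
17. n11.lim = 7  [terminal]
18. n10.idx = "xk"  ["xk"]
19. n10.val = 18  [d.lim + 11]
20. n10.live = true  [true]
21. n12.fin = "nu"  [terminal]
22. n9.key = -2  [S.val * 2 - 38]
23. n13.hot = false  [S₁.live == false]
24. n13.val = true  [S₀.lim > -1]
25. n13.lab = 11  [C.key + 13]
26. n14.hot = false  [B₀.hot == true]
27. n14.val = false  [B₀.val == false]
28. n14.lab = 18  [B₀.lab + 7]
29. n15.lim = 15  [terminal]
30. n16.lim = 20  [terminal]
31. n17.off = "mx"  [terminal]
32. n14.off = "nq"  ["nq"]
33. n18.mk = "pm"  ["pm"]
34. n19.fin = "mp"  [terminal]
35. n20.lim = 24  [terminal]
36. n21.off = "nx"  [terminal]
37. n18.key = 11  [d.lim * -1 + 35]
38. n13.off = "mnq"  ["m" ++ B₁.off]
39. n0.idx = "qkmnq"  [S₁.idx ++ B.off]
40. n0.val = 8  [S₀.lim + 8]
41. n0.live = true  [S₁.live == true]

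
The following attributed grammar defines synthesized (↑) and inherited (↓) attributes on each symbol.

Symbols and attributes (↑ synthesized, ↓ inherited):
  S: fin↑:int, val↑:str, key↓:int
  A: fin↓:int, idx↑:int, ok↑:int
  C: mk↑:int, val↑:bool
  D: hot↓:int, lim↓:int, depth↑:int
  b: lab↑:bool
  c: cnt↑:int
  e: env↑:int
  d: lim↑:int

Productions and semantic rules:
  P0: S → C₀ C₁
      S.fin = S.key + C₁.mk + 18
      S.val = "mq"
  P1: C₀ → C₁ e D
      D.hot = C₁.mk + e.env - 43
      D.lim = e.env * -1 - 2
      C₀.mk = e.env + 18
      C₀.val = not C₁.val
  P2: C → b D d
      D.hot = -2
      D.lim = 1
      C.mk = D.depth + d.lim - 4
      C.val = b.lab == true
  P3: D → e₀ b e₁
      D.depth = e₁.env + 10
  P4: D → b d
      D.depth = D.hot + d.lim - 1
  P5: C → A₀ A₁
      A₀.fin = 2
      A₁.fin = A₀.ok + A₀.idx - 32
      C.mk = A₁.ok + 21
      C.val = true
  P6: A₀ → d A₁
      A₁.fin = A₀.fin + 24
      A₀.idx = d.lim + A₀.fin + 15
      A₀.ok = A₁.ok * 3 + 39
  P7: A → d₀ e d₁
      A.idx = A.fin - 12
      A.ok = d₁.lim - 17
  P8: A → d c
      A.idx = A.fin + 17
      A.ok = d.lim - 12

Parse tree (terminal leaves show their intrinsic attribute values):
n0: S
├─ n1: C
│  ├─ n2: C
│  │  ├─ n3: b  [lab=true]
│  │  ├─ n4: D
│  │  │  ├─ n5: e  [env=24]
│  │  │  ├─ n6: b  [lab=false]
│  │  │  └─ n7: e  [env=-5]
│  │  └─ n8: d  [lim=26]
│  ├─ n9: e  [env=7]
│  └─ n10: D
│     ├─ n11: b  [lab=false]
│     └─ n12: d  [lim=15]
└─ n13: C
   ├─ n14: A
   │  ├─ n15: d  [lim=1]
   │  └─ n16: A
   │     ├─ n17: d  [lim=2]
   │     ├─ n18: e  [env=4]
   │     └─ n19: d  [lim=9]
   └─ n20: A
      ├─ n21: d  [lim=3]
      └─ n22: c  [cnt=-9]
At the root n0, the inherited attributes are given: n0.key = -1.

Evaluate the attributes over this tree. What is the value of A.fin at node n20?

1

1. n0.key = -1  [given at root]
2. n3.lab = true  [terminal]
3. n4.hot = -2  [-2]
4. n4.lim = 1  [1]
5. n5.env = 24  [terminal]
6. n6.lab = false  [terminal]
7. n7.env = -5  [terminal]
8. n4.depth = 5  [e₁.env + 10]
9. n8.lim = 26  [terminal]
10. n2.mk = 27  [D.depth + d.lim - 4]
11. n2.val = true  [b.lab == true]
12. n9.env = 7  [terminal]
13. n10.hot = -9  [C₁.mk + e.env - 43]
14. n10.lim = -9  [e.env * -1 - 2]
15. n11.lab = false  [terminal]
16. n12.lim = 15  [terminal]
17. n10.depth = 5  [D.hot + d.lim - 1]
18. n1.mk = 25  [e.env + 18]
19. n1.val = false  [not C₁.val]
20. n14.fin = 2  [2]
21. n15.lim = 1  [terminal]
22. n16.fin = 26  [A₀.fin + 24]
23. n17.lim = 2  [terminal]
24. n18.env = 4  [terminal]
25. n19.lim = 9  [terminal]
26. n16.idx = 14  [A.fin - 12]
27. n16.ok = -8  [d₁.lim - 17]
28. n14.idx = 18  [d.lim + A₀.fin + 15]
29. n14.ok = 15  [A₁.ok * 3 + 39]
30. n20.fin = 1  [A₀.ok + A₀.idx - 32]
31. n21.lim = 3  [terminal]
32. n22.cnt = -9  [terminal]
33. n20.idx = 18  [A.fin + 17]
34. n20.ok = -9  [d.lim - 12]
35. n13.mk = 12  [A₁.ok + 21]
36. n13.val = true  [true]
37. n0.fin = 29  [S.key + C₁.mk + 18]
38. n0.val = "mq"  ["mq"]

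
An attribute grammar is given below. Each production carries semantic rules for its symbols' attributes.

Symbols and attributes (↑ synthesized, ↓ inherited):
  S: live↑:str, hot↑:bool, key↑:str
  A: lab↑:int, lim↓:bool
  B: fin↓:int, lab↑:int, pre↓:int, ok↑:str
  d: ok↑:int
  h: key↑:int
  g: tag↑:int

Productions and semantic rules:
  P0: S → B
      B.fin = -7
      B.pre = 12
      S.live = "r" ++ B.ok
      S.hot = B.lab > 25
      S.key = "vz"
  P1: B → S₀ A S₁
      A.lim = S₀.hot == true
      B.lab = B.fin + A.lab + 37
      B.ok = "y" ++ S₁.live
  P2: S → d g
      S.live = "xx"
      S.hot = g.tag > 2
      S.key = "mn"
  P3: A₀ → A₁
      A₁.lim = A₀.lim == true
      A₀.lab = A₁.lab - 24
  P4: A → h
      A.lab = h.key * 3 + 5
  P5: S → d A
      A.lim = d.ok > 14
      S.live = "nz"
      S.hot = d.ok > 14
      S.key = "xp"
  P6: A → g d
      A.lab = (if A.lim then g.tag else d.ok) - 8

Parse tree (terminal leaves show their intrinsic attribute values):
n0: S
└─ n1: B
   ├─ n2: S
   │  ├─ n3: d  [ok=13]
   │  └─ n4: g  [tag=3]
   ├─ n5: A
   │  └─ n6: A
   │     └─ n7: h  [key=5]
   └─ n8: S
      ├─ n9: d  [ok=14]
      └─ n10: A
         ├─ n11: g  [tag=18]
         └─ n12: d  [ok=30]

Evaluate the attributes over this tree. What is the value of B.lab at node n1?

1. n1.fin = -7  [-7]
2. n1.pre = 12  [12]
3. n3.ok = 13  [terminal]
4. n4.tag = 3  [terminal]
5. n2.live = "xx"  ["xx"]
6. n2.hot = true  [g.tag > 2]
7. n2.key = "mn"  ["mn"]
8. n5.lim = true  [S₀.hot == true]
9. n6.lim = true  [A₀.lim == true]
10. n7.key = 5  [terminal]
11. n6.lab = 20  [h.key * 3 + 5]
12. n5.lab = -4  [A₁.lab - 24]
13. n9.ok = 14  [terminal]
14. n10.lim = false  [d.ok > 14]
15. n11.tag = 18  [terminal]
16. n12.ok = 30  [terminal]
17. n10.lab = 22  [(if A.lim then g.tag else d.ok) - 8]
18. n8.live = "nz"  ["nz"]
19. n8.hot = false  [d.ok > 14]
20. n8.key = "xp"  ["xp"]
21. n1.lab = 26  [B.fin + A.lab + 37]
22. n1.ok = "ynz"  ["y" ++ S₁.live]
23. n0.live = "rynz"  ["r" ++ B.ok]
24. n0.hot = true  [B.lab > 25]
25. n0.key = "vz"  ["vz"]

26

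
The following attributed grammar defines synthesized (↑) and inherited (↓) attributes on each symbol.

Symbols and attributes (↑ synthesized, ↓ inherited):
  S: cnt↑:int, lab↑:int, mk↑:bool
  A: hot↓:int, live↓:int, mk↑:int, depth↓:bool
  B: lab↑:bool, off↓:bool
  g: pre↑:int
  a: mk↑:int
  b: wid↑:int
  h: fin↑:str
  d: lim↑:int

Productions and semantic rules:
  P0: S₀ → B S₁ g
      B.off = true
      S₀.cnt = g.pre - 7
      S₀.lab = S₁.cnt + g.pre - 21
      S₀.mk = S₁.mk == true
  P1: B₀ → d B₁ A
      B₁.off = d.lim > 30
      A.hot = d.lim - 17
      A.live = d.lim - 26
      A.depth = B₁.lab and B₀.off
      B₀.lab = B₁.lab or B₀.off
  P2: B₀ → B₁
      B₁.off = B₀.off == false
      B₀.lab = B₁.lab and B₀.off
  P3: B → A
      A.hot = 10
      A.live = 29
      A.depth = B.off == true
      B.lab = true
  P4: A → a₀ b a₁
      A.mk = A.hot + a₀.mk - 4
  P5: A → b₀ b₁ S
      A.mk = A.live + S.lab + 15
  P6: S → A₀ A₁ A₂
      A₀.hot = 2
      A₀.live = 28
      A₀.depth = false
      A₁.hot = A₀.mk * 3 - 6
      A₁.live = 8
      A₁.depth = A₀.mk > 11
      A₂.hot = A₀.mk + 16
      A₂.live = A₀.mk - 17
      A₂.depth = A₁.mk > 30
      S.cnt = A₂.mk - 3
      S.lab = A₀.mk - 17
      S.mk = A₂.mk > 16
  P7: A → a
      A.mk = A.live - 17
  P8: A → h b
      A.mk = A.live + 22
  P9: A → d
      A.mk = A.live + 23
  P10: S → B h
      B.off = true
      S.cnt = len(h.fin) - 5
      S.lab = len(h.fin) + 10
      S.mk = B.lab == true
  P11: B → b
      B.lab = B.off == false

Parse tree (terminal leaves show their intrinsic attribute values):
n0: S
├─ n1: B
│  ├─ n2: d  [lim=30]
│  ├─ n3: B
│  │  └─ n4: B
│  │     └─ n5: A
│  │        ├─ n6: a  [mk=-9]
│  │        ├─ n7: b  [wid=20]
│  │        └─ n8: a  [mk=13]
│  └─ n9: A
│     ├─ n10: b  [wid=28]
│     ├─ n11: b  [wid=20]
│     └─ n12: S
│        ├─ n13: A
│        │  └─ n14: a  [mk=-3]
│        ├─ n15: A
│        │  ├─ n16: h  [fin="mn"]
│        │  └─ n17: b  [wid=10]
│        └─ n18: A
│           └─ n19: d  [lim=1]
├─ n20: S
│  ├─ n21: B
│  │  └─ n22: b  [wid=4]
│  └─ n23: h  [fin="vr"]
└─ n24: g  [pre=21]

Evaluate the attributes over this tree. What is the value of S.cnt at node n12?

1. n1.off = true  [true]
2. n2.lim = 30  [terminal]
3. n3.off = false  [d.lim > 30]
4. n4.off = true  [B₀.off == false]
5. n5.hot = 10  [10]
6. n5.live = 29  [29]
7. n5.depth = true  [B.off == true]
8. n6.mk = -9  [terminal]
9. n7.wid = 20  [terminal]
10. n8.mk = 13  [terminal]
11. n5.mk = -3  [A.hot + a₀.mk - 4]
12. n4.lab = true  [true]
13. n3.lab = false  [B₁.lab and B₀.off]
14. n9.hot = 13  [d.lim - 17]
15. n9.live = 4  [d.lim - 26]
16. n9.depth = false  [B₁.lab and B₀.off]
17. n10.wid = 28  [terminal]
18. n11.wid = 20  [terminal]
19. n13.hot = 2  [2]
20. n13.live = 28  [28]
21. n13.depth = false  [false]
22. n14.mk = -3  [terminal]
23. n13.mk = 11  [A.live - 17]
24. n15.hot = 27  [A₀.mk * 3 - 6]
25. n15.live = 8  [8]
26. n15.depth = false  [A₀.mk > 11]
27. n16.fin = "mn"  [terminal]
28. n17.wid = 10  [terminal]
29. n15.mk = 30  [A.live + 22]
30. n18.hot = 27  [A₀.mk + 16]
31. n18.live = -6  [A₀.mk - 17]
32. n18.depth = false  [A₁.mk > 30]
33. n19.lim = 1  [terminal]
34. n18.mk = 17  [A.live + 23]
35. n12.cnt = 14  [A₂.mk - 3]
36. n12.lab = -6  [A₀.mk - 17]
37. n12.mk = true  [A₂.mk > 16]
38. n9.mk = 13  [A.live + S.lab + 15]
39. n1.lab = true  [B₁.lab or B₀.off]
40. n21.off = true  [true]
41. n22.wid = 4  [terminal]
42. n21.lab = false  [B.off == false]
43. n23.fin = "vr"  [terminal]
44. n20.cnt = -3  [len(h.fin) - 5]
45. n20.lab = 12  [len(h.fin) + 10]
46. n20.mk = false  [B.lab == true]
47. n24.pre = 21  [terminal]
48. n0.cnt = 14  [g.pre - 7]
49. n0.lab = -3  [S₁.cnt + g.pre - 21]
50. n0.mk = false  [S₁.mk == true]

14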